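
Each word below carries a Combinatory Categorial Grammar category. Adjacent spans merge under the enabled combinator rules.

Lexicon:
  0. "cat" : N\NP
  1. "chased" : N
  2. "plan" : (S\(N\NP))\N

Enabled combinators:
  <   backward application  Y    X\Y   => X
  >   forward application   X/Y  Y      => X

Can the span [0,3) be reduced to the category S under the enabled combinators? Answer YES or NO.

[0,3] S   <
  [0,1] "cat" : N\NP
  [1,3] S\(N\NP)   <
    [1,2] "chased" : N
    [2,3] "plan" : (S\(N\NP))\N

YES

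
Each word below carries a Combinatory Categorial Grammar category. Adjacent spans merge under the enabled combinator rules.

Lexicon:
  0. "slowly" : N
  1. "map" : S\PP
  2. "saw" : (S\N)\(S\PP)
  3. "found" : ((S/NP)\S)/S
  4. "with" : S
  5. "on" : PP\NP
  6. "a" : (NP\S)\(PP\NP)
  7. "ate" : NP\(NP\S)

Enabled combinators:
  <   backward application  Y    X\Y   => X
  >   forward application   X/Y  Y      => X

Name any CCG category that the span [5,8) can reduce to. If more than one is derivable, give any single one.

[0,8] S   >
  [0,5] S/NP   <
    [0,3] S   <
      [0,1] "slowly" : N
      [1,3] S\N   <
        [1,2] "map" : S\PP
        [2,3] "saw" : (S\N)\(S\PP)
    [3,5] (S/NP)\S   >
      [3,4] "found" : ((S/NP)\S)/S
      [4,5] "with" : S
  [5,8] NP   <
    [5,7] NP\S   <
      [5,6] "on" : PP\NP
      [6,7] "a" : (NP\S)\(PP\NP)
    [7,8] "ate" : NP\(NP\S)

NP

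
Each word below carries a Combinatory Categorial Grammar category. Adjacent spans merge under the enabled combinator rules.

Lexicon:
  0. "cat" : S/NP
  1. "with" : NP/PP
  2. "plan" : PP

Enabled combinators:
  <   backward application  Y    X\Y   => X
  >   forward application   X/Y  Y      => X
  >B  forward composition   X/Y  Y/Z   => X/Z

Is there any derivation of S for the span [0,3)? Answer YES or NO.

YES

[0,3] S   >
  [0,1] "cat" : S/NP
  [1,3] NP   >
    [1,2] "with" : NP/PP
    [2,3] "plan" : PP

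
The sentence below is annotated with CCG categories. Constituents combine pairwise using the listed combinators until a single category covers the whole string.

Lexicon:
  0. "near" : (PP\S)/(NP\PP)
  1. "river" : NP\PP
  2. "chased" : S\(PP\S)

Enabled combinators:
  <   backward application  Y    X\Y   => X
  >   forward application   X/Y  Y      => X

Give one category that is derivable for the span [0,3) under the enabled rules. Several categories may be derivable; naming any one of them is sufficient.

[0,3] S   <
  [0,2] PP\S   >
    [0,1] "near" : (PP\S)/(NP\PP)
    [1,2] "river" : NP\PP
  [2,3] "chased" : S\(PP\S)

S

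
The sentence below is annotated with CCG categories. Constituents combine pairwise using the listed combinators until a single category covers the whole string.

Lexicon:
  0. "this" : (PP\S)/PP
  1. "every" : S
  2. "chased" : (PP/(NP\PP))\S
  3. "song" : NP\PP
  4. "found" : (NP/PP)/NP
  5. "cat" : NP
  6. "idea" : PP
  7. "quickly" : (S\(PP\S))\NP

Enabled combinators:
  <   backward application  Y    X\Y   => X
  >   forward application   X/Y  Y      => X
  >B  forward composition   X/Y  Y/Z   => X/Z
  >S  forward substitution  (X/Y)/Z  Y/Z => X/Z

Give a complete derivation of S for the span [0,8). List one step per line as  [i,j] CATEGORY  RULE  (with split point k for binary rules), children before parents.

[0,8] S   <
  [0,4] PP\S   >
    [0,1] "this" : (PP\S)/PP
    [1,4] PP   >
      [1,3] PP/(NP\PP)   <
        [1,2] "every" : S
        [2,3] "chased" : (PP/(NP\PP))\S
      [3,4] "song" : NP\PP
  [4,8] S\(PP\S)   <
    [4,7] NP   >
      [4,6] NP/PP   >
        [4,5] "found" : (NP/PP)/NP
        [5,6] "cat" : NP
      [6,7] "idea" : PP
    [7,8] "quickly" : (S\(PP\S))\NP

[0,1] (PP\S)/PP  lex  "this"
[1,2] S  lex  "every"
[2,3] (PP/(NP\PP))\S  lex  "chased"
[1,3] PP/(NP\PP)  <  k=2
[3,4] NP\PP  lex  "song"
[1,4] PP  >  k=3
[0,4] PP\S  >  k=1
[4,5] (NP/PP)/NP  lex  "found"
[5,6] NP  lex  "cat"
[4,6] NP/PP  >  k=5
[6,7] PP  lex  "idea"
[4,7] NP  >  k=6
[7,8] (S\(PP\S))\NP  lex  "quickly"
[4,8] S\(PP\S)  <  k=7
[0,8] S  <  k=4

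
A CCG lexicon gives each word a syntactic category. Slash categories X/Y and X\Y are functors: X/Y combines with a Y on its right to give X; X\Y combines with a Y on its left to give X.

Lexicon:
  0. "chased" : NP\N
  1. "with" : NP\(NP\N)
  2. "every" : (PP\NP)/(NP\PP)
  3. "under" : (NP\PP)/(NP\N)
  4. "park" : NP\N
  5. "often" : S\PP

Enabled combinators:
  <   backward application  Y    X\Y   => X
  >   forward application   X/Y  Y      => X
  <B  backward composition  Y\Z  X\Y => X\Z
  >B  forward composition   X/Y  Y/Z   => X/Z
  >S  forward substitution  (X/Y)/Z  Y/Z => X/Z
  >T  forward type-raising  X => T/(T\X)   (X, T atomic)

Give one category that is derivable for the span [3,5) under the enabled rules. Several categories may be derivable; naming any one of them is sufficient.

[0,6] S   <
  [0,5] PP   <
    [0,2] NP   <
      [0,1] "chased" : NP\N
      [1,2] "with" : NP\(NP\N)
    [2,5] PP\NP   >
      [2,3] "every" : (PP\NP)/(NP\PP)
      [3,5] NP\PP   >
        [3,4] "under" : (NP\PP)/(NP\N)
        [4,5] "park" : NP\N
  [5,6] "often" : S\PP

NP\PP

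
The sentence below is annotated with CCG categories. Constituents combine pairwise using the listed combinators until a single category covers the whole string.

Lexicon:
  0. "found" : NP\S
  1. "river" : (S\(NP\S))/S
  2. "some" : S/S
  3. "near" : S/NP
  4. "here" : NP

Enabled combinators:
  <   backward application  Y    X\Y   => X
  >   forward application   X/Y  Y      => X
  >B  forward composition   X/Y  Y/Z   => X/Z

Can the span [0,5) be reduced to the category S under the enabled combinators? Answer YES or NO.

YES

[0,5] S   <
  [0,1] "found" : NP\S
  [1,5] S\(NP\S)   >
    [1,2] "river" : (S\(NP\S))/S
    [2,5] S   >
      [2,4] S/NP   >B
        [2,3] "some" : S/S
        [3,4] "near" : S/NP
      [4,5] "here" : NP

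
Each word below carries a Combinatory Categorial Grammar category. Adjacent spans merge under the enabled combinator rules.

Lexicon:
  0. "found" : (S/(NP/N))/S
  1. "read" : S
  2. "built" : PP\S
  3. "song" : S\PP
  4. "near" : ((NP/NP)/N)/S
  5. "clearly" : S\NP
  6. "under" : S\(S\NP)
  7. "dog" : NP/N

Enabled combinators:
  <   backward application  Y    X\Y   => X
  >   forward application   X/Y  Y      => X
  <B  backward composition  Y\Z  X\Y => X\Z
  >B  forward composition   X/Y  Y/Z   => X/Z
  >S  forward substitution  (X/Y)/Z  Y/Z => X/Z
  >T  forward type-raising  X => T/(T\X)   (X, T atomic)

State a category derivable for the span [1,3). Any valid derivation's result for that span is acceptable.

PP

[0,8] S   >
  [0,4] S/(NP/N)   >
    [0,1] "found" : (S/(NP/N))/S
    [1,4] S   <
      [1,3] PP   >
        [1,2] PP/(PP\S)   >T
          [1,2] "read" : S
        [2,3] "built" : PP\S
      [3,4] "song" : S\PP
  [4,8] NP/N   >S
    [4,7] (NP/NP)/N   >
      [4,5] "near" : ((NP/NP)/N)/S
      [5,7] S   <
        [5,6] "clearly" : S\NP
        [6,7] "under" : S\(S\NP)
    [7,8] "dog" : NP/N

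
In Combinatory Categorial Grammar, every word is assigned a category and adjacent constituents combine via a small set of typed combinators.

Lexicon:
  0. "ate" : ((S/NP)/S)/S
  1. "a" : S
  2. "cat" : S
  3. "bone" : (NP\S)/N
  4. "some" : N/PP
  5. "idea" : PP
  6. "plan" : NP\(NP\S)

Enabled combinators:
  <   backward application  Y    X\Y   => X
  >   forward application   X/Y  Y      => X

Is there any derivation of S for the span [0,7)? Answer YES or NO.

[0,7] S   >
  [0,3] S/NP   >
    [0,2] (S/NP)/S   >
      [0,1] "ate" : ((S/NP)/S)/S
      [1,2] "a" : S
    [2,3] "cat" : S
  [3,7] NP   <
    [3,6] NP\S   >
      [3,4] "bone" : (NP\S)/N
      [4,6] N   >
        [4,5] "some" : N/PP
        [5,6] "idea" : PP
    [6,7] "plan" : NP\(NP\S)

YES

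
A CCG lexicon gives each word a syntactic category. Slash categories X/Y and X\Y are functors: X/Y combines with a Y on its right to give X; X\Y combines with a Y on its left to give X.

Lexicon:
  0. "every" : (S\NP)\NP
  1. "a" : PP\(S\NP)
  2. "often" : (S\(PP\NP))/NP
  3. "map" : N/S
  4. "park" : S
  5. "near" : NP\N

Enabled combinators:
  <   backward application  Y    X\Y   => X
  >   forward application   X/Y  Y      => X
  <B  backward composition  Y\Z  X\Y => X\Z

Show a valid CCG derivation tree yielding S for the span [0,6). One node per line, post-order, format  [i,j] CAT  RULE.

[0,6] S   <
  [0,2] PP\NP   <B
    [0,1] "every" : (S\NP)\NP
    [1,2] "a" : PP\(S\NP)
  [2,6] S\(PP\NP)   >
    [2,3] "often" : (S\(PP\NP))/NP
    [3,6] NP   <
      [3,5] N   >
        [3,4] "map" : N/S
        [4,5] "park" : S
      [5,6] "near" : NP\N

[0,1] (S\NP)\NP  lex  "every"
[1,2] PP\(S\NP)  lex  "a"
[0,2] PP\NP  <B  k=1
[2,3] (S\(PP\NP))/NP  lex  "often"
[3,4] N/S  lex  "map"
[4,5] S  lex  "park"
[3,5] N  >  k=4
[5,6] NP\N  lex  "near"
[3,6] NP  <  k=5
[2,6] S\(PP\NP)  >  k=3
[0,6] S  <  k=2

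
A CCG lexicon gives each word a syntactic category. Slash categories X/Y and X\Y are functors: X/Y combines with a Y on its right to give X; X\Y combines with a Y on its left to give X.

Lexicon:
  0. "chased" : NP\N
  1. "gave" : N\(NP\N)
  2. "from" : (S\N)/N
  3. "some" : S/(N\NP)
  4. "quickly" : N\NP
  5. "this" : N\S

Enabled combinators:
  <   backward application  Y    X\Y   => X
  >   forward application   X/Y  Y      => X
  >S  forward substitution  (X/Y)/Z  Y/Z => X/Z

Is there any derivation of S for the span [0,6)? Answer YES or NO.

[0,6] S   <
  [0,2] N   <
    [0,1] "chased" : NP\N
    [1,2] "gave" : N\(NP\N)
  [2,6] S\N   >
    [2,3] "from" : (S\N)/N
    [3,6] N   <
      [3,5] S   >
        [3,4] "some" : S/(N\NP)
        [4,5] "quickly" : N\NP
      [5,6] "this" : N\S

YES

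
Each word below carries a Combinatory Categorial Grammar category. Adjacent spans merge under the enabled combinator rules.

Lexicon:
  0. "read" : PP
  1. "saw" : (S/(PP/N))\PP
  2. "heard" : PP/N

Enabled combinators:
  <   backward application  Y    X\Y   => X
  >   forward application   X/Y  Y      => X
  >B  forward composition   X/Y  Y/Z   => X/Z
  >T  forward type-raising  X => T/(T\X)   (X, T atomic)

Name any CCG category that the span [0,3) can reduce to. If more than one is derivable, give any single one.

[0,3] S   >
  [0,2] S/(PP/N)   <
    [0,1] "read" : PP
    [1,2] "saw" : (S/(PP/N))\PP
  [2,3] "heard" : PP/N

S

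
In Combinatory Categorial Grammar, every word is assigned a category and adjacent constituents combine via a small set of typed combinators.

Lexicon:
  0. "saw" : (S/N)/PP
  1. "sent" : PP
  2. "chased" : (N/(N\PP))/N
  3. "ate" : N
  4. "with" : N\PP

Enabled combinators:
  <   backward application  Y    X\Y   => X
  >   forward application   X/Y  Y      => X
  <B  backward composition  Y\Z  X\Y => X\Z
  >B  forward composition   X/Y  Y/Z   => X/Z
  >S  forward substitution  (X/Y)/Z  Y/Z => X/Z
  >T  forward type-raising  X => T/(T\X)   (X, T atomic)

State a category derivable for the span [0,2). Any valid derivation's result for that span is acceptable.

S/N

[0,5] S   >
  [0,2] S/N   >
    [0,1] "saw" : (S/N)/PP
    [1,2] "sent" : PP
  [2,5] N   >
    [2,4] N/(N\PP)   >
      [2,3] "chased" : (N/(N\PP))/N
      [3,4] "ate" : N
    [4,5] "with" : N\PP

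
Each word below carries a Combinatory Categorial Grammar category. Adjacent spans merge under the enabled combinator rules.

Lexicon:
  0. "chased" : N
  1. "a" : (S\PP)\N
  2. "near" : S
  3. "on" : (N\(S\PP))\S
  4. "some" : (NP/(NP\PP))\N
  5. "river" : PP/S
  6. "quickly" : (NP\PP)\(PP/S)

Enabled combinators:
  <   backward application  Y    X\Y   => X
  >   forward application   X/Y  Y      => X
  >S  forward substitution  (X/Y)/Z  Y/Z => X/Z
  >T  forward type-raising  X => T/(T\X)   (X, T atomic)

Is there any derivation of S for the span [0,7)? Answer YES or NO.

N (S\PP)\N S (N\(S\PP))\S (NP/(NP\PP))\N PP/S (NP\PP)\(PP/S)
CKY chart[0,7] = {N/(N\NP), NP, NP/(NP\NP), PP/(PP\NP), S/(S\NP)}; S ∉ chart

NO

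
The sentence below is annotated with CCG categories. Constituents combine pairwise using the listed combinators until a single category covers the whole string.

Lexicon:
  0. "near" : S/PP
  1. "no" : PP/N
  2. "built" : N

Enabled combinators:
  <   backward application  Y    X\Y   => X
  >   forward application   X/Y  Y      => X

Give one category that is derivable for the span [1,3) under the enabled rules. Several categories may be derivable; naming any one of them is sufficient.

[0,3] S   >
  [0,1] "near" : S/PP
  [1,3] PP   >
    [1,2] "no" : PP/N
    [2,3] "built" : N

PP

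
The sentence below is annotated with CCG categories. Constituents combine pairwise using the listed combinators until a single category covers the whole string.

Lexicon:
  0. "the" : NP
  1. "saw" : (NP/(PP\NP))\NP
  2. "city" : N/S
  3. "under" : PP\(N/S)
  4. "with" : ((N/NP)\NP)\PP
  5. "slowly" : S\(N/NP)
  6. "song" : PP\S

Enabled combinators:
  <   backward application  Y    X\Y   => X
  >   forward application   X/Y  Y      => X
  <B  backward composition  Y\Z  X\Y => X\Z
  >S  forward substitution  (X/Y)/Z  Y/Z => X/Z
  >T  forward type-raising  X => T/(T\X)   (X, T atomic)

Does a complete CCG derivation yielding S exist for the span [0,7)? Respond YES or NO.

NP (NP/(PP\NP))\NP N/S PP\(N/S) ((N/NP)\NP)\PP S\(N/NP) PP\S
CKY chart[0,7] = {N/(N\NP), NP, NP/(NP\NP), PP/(PP\NP), S/(S\NP)}; S ∉ chart

NO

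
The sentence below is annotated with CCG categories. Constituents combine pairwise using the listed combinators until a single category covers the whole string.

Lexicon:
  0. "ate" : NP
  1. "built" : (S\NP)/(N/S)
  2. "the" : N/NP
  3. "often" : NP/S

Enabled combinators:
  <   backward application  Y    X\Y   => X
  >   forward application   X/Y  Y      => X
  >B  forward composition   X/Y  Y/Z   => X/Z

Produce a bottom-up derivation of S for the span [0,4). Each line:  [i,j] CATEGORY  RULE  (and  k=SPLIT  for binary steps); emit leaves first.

[0,4] S   <
  [0,1] "ate" : NP
  [1,4] S\NP   >
    [1,2] "built" : (S\NP)/(N/S)
    [2,4] N/S   >B
      [2,3] "the" : N/NP
      [3,4] "often" : NP/S

[0,1] NP  lex  "ate"
[1,2] (S\NP)/(N/S)  lex  "built"
[2,3] N/NP  lex  "the"
[3,4] NP/S  lex  "often"
[2,4] N/S  >B  k=3
[1,4] S\NP  >  k=2
[0,4] S  <  k=1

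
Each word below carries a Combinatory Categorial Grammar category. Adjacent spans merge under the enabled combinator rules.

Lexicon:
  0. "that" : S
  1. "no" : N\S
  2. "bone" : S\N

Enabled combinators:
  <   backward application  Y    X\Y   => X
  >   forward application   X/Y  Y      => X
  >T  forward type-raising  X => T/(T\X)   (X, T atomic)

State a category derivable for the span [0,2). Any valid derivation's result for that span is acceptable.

[0,3] S   <
  [0,2] N   <
    [0,1] "that" : S
    [1,2] "no" : N\S
  [2,3] "bone" : S\N

N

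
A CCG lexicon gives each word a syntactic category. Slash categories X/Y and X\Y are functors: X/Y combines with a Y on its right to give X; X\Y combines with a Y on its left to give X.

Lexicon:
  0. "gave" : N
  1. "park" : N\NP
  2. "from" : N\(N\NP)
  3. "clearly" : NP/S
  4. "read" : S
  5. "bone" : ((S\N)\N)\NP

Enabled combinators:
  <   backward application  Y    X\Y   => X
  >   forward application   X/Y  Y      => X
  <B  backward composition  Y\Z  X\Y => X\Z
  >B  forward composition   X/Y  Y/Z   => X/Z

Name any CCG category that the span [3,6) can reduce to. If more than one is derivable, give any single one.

[0,6] S   <
  [0,1] "gave" : N
  [1,6] S\N   <
    [1,3] N   <
      [1,2] "park" : N\NP
      [2,3] "from" : N\(N\NP)
    [3,6] (S\N)\N   <
      [3,5] NP   >
        [3,4] "clearly" : NP/S
        [4,5] "read" : S
      [5,6] "bone" : ((S\N)\N)\NP

(S\N)\N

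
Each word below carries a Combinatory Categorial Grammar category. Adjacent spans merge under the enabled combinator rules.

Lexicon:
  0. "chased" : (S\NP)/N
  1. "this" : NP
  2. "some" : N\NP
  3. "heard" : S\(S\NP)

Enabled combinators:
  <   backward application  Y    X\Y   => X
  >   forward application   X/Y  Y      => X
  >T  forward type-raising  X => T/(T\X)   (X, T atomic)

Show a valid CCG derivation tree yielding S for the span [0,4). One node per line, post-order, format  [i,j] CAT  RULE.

[0,4] S   <
  [0,3] S\NP   >
    [0,1] "chased" : (S\NP)/N
    [1,3] N   <
      [1,2] "this" : NP
      [2,3] "some" : N\NP
  [3,4] "heard" : S\(S\NP)

[0,1] (S\NP)/N  lex  "chased"
[1,2] NP  lex  "this"
[2,3] N\NP  lex  "some"
[1,3] N  <  k=2
[0,3] S\NP  >  k=1
[3,4] S\(S\NP)  lex  "heard"
[0,4] S  <  k=3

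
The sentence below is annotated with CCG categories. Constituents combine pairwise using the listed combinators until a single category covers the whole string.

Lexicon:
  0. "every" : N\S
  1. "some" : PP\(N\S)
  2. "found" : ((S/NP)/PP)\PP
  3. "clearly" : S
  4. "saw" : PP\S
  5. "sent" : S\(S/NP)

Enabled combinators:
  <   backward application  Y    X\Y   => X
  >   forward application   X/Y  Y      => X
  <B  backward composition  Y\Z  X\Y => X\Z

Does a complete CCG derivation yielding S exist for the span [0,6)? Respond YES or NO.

YES

[0,6] S   <
  [0,5] S/NP   >
    [0,3] (S/NP)/PP   <
      [0,2] PP   <
        [0,1] "every" : N\S
        [1,2] "some" : PP\(N\S)
      [2,3] "found" : ((S/NP)/PP)\PP
    [3,5] PP   <
      [3,4] "clearly" : S
      [4,5] "saw" : PP\S
  [5,6] "sent" : S\(S/NP)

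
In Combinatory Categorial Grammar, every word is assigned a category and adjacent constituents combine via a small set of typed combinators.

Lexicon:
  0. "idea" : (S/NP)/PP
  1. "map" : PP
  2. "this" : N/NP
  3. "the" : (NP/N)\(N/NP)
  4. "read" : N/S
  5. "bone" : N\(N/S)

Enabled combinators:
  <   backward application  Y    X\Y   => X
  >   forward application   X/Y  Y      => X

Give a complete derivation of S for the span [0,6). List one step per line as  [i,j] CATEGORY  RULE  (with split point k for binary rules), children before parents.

[0,1] (S/NP)/PP  lex  "idea"
[1,2] PP  lex  "map"
[0,2] S/NP  >  k=1
[2,3] N/NP  lex  "this"
[3,4] (NP/N)\(N/NP)  lex  "the"
[2,4] NP/N  <  k=3
[4,5] N/S  lex  "read"
[5,6] N\(N/S)  lex  "bone"
[4,6] N  <  k=5
[2,6] NP  >  k=4
[0,6] S  >  k=2

[0,6] S   >
  [0,2] S/NP   >
    [0,1] "idea" : (S/NP)/PP
    [1,2] "map" : PP
  [2,6] NP   >
    [2,4] NP/N   <
      [2,3] "this" : N/NP
      [3,4] "the" : (NP/N)\(N/NP)
    [4,6] N   <
      [4,5] "read" : N/S
      [5,6] "bone" : N\(N/S)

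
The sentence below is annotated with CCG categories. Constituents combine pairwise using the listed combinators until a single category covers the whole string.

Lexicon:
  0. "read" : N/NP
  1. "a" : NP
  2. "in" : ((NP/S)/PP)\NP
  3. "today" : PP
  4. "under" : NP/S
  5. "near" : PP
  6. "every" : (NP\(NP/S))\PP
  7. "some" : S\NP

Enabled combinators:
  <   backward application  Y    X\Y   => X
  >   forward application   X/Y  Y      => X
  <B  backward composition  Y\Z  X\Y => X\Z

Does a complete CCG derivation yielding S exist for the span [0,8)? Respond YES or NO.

NO

N/NP NP ((NP/S)/PP)\NP PP NP/S PP (NP\(NP/S))\PP S\NP
CKY chart[0,8] = {N}; S ∉ chart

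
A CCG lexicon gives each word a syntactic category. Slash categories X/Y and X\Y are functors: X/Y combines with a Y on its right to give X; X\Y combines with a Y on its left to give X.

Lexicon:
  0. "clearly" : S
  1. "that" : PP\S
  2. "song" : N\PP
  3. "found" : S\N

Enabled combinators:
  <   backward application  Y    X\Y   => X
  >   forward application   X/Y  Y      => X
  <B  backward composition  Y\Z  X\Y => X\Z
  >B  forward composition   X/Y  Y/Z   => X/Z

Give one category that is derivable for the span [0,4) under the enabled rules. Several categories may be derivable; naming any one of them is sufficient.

[0,4] S   <
  [0,3] N   <
    [0,2] PP   <
      [0,1] "clearly" : S
      [1,2] "that" : PP\S
    [2,3] "song" : N\PP
  [3,4] "found" : S\N

S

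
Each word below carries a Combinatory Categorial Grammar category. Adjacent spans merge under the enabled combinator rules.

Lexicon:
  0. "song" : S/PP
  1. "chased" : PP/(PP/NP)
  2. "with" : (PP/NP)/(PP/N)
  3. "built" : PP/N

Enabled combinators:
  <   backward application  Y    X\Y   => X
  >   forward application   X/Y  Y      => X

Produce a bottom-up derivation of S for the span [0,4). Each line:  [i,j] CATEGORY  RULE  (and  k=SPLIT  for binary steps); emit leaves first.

[0,1] S/PP  lex  "song"
[1,2] PP/(PP/NP)  lex  "chased"
[2,3] (PP/NP)/(PP/N)  lex  "with"
[3,4] PP/N  lex  "built"
[2,4] PP/NP  >  k=3
[1,4] PP  >  k=2
[0,4] S  >  k=1

[0,4] S   >
  [0,1] "song" : S/PP
  [1,4] PP   >
    [1,2] "chased" : PP/(PP/NP)
    [2,4] PP/NP   >
      [2,3] "with" : (PP/NP)/(PP/N)
      [3,4] "built" : PP/N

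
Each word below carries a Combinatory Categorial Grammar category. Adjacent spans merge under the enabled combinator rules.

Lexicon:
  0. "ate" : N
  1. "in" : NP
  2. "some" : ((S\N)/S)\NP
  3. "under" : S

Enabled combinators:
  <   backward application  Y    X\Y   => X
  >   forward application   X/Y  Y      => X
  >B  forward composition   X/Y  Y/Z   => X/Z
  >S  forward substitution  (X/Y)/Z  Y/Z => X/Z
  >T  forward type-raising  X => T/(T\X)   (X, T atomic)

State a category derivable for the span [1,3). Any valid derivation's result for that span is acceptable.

(S\N)/S

[0,4] S   >
  [0,1] S/(S\N)   >T
    [0,1] "ate" : N
  [1,4] S\N   >
    [1,3] (S\N)/S   <
      [1,2] "in" : NP
      [2,3] "some" : ((S\N)/S)\NP
    [3,4] "under" : S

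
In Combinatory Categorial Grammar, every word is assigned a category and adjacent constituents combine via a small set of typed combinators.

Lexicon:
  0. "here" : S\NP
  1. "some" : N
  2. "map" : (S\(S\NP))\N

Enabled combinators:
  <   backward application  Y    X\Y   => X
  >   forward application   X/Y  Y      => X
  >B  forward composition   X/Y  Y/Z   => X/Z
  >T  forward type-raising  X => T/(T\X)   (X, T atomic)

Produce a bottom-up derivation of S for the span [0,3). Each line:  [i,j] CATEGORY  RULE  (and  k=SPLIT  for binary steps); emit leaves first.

[0,1] S\NP  lex  "here"
[1,2] N  lex  "some"
[2,3] (S\(S\NP))\N  lex  "map"
[1,3] S\(S\NP)  <  k=2
[0,3] S  <  k=1

[0,3] S   <
  [0,1] "here" : S\NP
  [1,3] S\(S\NP)   <
    [1,2] "some" : N
    [2,3] "map" : (S\(S\NP))\N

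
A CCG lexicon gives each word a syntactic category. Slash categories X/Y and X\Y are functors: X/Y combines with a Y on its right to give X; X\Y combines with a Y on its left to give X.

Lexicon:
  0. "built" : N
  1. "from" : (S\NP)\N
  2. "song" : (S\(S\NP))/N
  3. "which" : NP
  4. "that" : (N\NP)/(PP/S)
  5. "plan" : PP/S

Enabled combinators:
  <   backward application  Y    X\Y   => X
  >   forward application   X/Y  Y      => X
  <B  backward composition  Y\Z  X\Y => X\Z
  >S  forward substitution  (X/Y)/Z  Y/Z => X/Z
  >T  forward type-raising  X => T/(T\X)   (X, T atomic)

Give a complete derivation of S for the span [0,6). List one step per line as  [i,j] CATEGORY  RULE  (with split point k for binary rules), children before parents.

[0,1] N  lex  "built"
[1,2] (S\NP)\N  lex  "from"
[0,2] S\NP  <  k=1
[2,3] (S\(S\NP))/N  lex  "song"
[3,4] NP  lex  "which"
[4,5] (N\NP)/(PP/S)  lex  "that"
[5,6] PP/S  lex  "plan"
[4,6] N\NP  >  k=5
[3,6] N  <  k=4
[2,6] S\(S\NP)  >  k=3
[0,6] S  <  k=2

[0,6] S   <
  [0,2] S\NP   <
    [0,1] "built" : N
    [1,2] "from" : (S\NP)\N
  [2,6] S\(S\NP)   >
    [2,3] "song" : (S\(S\NP))/N
    [3,6] N   <
      [3,4] "which" : NP
      [4,6] N\NP   >
        [4,5] "that" : (N\NP)/(PP/S)
        [5,6] "plan" : PP/S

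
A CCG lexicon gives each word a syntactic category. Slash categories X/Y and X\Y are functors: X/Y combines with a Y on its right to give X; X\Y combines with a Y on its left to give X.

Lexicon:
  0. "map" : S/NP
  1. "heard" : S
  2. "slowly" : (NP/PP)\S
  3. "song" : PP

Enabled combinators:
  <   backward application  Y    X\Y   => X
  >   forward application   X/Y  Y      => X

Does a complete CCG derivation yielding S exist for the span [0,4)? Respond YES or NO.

YES

[0,4] S   >
  [0,1] "map" : S/NP
  [1,4] NP   >
    [1,3] NP/PP   <
      [1,2] "heard" : S
      [2,3] "slowly" : (NP/PP)\S
    [3,4] "song" : PP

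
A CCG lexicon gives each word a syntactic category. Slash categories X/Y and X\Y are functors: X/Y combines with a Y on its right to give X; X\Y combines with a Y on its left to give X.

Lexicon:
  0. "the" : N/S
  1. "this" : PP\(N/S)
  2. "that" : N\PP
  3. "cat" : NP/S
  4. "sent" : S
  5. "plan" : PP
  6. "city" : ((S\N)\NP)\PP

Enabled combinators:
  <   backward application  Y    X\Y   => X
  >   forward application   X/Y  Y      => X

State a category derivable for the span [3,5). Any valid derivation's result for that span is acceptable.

[0,7] S   <
  [0,3] N   <
    [0,2] PP   <
      [0,1] "the" : N/S
      [1,2] "this" : PP\(N/S)
    [2,3] "that" : N\PP
  [3,7] S\N   <
    [3,5] NP   >
      [3,4] "cat" : NP/S
      [4,5] "sent" : S
    [5,7] (S\N)\NP   <
      [5,6] "plan" : PP
      [6,7] "city" : ((S\N)\NP)\PP

NP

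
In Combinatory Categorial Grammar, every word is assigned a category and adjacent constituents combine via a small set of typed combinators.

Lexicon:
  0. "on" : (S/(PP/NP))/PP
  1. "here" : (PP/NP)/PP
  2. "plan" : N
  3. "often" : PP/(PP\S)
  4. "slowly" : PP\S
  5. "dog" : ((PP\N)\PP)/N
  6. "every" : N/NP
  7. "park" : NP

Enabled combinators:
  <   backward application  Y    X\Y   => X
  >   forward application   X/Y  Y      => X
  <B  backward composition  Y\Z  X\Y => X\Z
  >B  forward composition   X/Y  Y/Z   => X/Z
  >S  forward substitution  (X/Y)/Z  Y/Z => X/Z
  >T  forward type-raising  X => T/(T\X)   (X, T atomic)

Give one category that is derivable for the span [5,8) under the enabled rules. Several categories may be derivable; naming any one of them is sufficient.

(PP\N)\PP

[0,8] S   >
  [0,2] S/PP   >S
    [0,1] "on" : (S/(PP/NP))/PP
    [1,2] "here" : (PP/NP)/PP
  [2,8] PP   >
    [2,3] PP/(PP\N)   >T
      [2,3] "plan" : N
    [3,8] PP\N   <
      [3,5] PP   >
        [3,4] "often" : PP/(PP\S)
        [4,5] "slowly" : PP\S
      [5,8] (PP\N)\PP   >
        [5,6] "dog" : ((PP\N)\PP)/N
        [6,8] N   >
          [6,7] "every" : N/NP
          [7,8] "park" : NP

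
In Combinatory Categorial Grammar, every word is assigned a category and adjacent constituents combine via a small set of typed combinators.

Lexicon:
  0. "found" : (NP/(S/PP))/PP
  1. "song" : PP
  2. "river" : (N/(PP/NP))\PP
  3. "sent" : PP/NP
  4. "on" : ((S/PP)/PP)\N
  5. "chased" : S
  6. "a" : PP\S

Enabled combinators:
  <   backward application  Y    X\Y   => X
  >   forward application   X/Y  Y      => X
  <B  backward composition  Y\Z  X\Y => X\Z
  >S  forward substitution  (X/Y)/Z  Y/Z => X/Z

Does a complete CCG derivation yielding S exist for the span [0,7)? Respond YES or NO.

(NP/(S/PP))/PP PP (N/(PP/NP))\PP PP/NP ((S/PP)/PP)\N S PP\S
CKY chart[0,7] = {NP}; S ∉ chart

NO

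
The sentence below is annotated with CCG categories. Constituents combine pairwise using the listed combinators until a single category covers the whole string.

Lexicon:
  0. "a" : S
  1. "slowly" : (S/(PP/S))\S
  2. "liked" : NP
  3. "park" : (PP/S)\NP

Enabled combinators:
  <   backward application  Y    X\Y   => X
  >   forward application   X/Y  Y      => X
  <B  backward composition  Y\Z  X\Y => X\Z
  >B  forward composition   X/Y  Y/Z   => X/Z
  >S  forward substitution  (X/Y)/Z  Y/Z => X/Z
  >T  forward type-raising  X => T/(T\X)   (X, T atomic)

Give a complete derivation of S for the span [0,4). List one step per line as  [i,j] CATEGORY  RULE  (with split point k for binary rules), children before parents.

[0,4] S   >
  [0,2] S/(PP/S)   <
    [0,1] "a" : S
    [1,2] "slowly" : (S/(PP/S))\S
  [2,4] PP/S   <
    [2,3] "liked" : NP
    [3,4] "park" : (PP/S)\NP

[0,1] S  lex  "a"
[1,2] (S/(PP/S))\S  lex  "slowly"
[0,2] S/(PP/S)  <  k=1
[2,3] NP  lex  "liked"
[3,4] (PP/S)\NP  lex  "park"
[2,4] PP/S  <  k=3
[0,4] S  >  k=2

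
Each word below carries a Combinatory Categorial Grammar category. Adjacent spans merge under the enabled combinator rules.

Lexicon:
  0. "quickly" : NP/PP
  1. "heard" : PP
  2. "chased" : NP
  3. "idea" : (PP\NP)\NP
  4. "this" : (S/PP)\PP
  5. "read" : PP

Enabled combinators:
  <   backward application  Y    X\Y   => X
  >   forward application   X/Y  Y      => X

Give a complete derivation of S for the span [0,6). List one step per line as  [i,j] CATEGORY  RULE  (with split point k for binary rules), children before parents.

[0,6] S   >
  [0,5] S/PP   <
    [0,4] PP   <
      [0,2] NP   >
        [0,1] "quickly" : NP/PP
        [1,2] "heard" : PP
      [2,4] PP\NP   <
        [2,3] "chased" : NP
        [3,4] "idea" : (PP\NP)\NP
    [4,5] "this" : (S/PP)\PP
  [5,6] "read" : PP

[0,1] NP/PP  lex  "quickly"
[1,2] PP  lex  "heard"
[0,2] NP  >  k=1
[2,3] NP  lex  "chased"
[3,4] (PP\NP)\NP  lex  "idea"
[2,4] PP\NP  <  k=3
[0,4] PP  <  k=2
[4,5] (S/PP)\PP  lex  "this"
[0,5] S/PP  <  k=4
[5,6] PP  lex  "read"
[0,6] S  >  k=5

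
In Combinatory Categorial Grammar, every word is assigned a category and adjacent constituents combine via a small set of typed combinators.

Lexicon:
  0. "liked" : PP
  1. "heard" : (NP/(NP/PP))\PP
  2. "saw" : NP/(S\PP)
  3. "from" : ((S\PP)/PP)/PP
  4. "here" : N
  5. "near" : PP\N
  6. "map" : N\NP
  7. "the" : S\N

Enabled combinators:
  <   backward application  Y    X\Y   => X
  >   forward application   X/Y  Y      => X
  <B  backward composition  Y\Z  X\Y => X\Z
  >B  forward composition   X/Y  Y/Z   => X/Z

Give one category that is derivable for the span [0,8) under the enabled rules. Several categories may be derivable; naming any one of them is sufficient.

S

[0,8] S   <
  [0,6] NP   >
    [0,2] NP/(NP/PP)   <
      [0,1] "liked" : PP
      [1,2] "heard" : (NP/(NP/PP))\PP
    [2,6] NP/PP   >B
      [2,3] "saw" : NP/(S\PP)
      [3,6] (S\PP)/PP   >
        [3,4] "from" : ((S\PP)/PP)/PP
        [4,6] PP   <
          [4,5] "here" : N
          [5,6] "near" : PP\N
  [6,8] S\NP   <B
    [6,7] "map" : N\NP
    [7,8] "the" : S\N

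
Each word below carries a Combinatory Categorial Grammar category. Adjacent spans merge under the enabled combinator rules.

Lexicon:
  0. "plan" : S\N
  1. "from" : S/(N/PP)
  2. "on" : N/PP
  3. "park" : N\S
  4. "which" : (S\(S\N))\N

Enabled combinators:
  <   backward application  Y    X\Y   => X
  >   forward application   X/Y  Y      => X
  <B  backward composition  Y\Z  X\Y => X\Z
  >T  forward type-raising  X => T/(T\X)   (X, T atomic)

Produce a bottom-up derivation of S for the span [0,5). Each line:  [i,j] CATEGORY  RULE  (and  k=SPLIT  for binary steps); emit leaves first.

[0,1] S\N  lex  "plan"
[1,2] S/(N/PP)  lex  "from"
[2,3] N/PP  lex  "on"
[1,3] S  >  k=2
[3,4] N\S  lex  "park"
[1,4] N  <  k=3
[4,5] (S\(S\N))\N  lex  "which"
[1,5] S\(S\N)  <  k=4
[0,5] S  <  k=1

[0,5] S   <
  [0,1] "plan" : S\N
  [1,5] S\(S\N)   <
    [1,4] N   <
      [1,3] S   >
        [1,2] "from" : S/(N/PP)
        [2,3] "on" : N/PP
      [3,4] "park" : N\S
    [4,5] "which" : (S\(S\N))\N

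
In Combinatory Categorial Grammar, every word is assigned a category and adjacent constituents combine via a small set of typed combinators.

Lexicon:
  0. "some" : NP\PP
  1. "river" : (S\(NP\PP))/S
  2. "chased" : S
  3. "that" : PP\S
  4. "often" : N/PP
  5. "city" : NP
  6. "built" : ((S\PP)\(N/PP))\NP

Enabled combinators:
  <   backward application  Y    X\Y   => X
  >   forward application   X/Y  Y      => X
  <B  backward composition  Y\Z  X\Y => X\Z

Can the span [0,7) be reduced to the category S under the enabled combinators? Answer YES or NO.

[0,7] S   <
  [0,1] "some" : NP\PP
  [1,7] S\(NP\PP)   >
    [1,2] "river" : (S\(NP\PP))/S
    [2,7] S   <
      [2,4] PP   <
        [2,3] "chased" : S
        [3,4] "that" : PP\S
      [4,7] S\PP   <
        [4,5] "often" : N/PP
        [5,7] (S\PP)\(N/PP)   <
          [5,6] "city" : NP
          [6,7] "built" : ((S\PP)\(N/PP))\NP

YES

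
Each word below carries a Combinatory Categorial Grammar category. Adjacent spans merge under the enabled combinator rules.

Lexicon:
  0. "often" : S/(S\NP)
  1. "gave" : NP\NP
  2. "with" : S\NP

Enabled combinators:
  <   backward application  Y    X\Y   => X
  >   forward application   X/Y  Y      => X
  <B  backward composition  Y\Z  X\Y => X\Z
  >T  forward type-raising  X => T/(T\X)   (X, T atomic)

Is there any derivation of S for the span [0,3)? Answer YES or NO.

[0,3] S   >
  [0,1] "often" : S/(S\NP)
  [1,3] S\NP   <B
    [1,2] "gave" : NP\NP
    [2,3] "with" : S\NP

YES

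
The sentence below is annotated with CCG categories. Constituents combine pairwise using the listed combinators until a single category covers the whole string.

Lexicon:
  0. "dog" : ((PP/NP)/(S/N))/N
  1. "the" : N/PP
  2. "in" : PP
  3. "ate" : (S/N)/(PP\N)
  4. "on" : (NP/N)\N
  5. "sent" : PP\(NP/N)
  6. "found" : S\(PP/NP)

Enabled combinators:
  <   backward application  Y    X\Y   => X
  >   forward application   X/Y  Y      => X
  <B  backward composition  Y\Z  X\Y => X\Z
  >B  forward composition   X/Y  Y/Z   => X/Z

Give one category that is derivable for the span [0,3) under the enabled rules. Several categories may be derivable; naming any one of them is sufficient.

[0,7] S   <
  [0,6] PP/NP   >
    [0,3] (PP/NP)/(S/N)   >
      [0,1] "dog" : ((PP/NP)/(S/N))/N
      [1,3] N   >
        [1,2] "the" : N/PP
        [2,3] "in" : PP
    [3,6] S/N   >
      [3,4] "ate" : (S/N)/(PP\N)
      [4,6] PP\N   <B
        [4,5] "on" : (NP/N)\N
        [5,6] "sent" : PP\(NP/N)
  [6,7] "found" : S\(PP/NP)

(PP/NP)/(S/N)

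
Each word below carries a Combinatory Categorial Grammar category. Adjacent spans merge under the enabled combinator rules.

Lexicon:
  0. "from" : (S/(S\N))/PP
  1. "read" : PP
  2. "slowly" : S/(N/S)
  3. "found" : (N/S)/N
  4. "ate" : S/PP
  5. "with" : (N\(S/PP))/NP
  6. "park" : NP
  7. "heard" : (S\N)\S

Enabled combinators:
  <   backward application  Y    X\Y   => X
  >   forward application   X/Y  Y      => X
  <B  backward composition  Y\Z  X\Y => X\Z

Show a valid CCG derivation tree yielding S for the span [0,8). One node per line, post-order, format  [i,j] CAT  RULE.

[0,8] S   >
  [0,2] S/(S\N)   >
    [0,1] "from" : (S/(S\N))/PP
    [1,2] "read" : PP
  [2,8] S\N   <
    [2,7] S   >
      [2,3] "slowly" : S/(N/S)
      [3,7] N/S   >
        [3,4] "found" : (N/S)/N
        [4,7] N   <
          [4,5] "ate" : S/PP
          [5,7] N\(S/PP)   >
            [5,6] "with" : (N\(S/PP))/NP
            [6,7] "park" : NP
    [7,8] "heard" : (S\N)\S

[0,1] (S/(S\N))/PP  lex  "from"
[1,2] PP  lex  "read"
[0,2] S/(S\N)  >  k=1
[2,3] S/(N/S)  lex  "slowly"
[3,4] (N/S)/N  lex  "found"
[4,5] S/PP  lex  "ate"
[5,6] (N\(S/PP))/NP  lex  "with"
[6,7] NP  lex  "park"
[5,7] N\(S/PP)  >  k=6
[4,7] N  <  k=5
[3,7] N/S  >  k=4
[2,7] S  >  k=3
[7,8] (S\N)\S  lex  "heard"
[2,8] S\N  <  k=7
[0,8] S  >  k=2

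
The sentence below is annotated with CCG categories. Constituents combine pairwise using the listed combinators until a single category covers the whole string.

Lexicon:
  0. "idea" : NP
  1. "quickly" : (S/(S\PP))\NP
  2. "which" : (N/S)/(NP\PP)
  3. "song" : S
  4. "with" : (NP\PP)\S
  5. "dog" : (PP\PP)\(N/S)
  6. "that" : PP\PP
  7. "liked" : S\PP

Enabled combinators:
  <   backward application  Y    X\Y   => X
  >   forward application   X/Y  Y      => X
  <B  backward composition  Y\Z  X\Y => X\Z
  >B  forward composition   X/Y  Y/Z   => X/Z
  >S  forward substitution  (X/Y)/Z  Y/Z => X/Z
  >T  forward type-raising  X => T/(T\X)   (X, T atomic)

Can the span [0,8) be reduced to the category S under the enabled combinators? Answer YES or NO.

[0,8] S   >
  [0,2] S/(S\PP)   <
    [0,1] "idea" : NP
    [1,2] "quickly" : (S/(S\PP))\NP
  [2,8] S\PP   <B
    [2,6] PP\PP   <
      [2,5] N/S   >
        [2,3] "which" : (N/S)/(NP\PP)
        [3,5] NP\PP   <
          [3,4] "song" : S
          [4,5] "with" : (NP\PP)\S
      [5,6] "dog" : (PP\PP)\(N/S)
    [6,8] S\PP   <B
      [6,7] "that" : PP\PP
      [7,8] "liked" : S\PP

YES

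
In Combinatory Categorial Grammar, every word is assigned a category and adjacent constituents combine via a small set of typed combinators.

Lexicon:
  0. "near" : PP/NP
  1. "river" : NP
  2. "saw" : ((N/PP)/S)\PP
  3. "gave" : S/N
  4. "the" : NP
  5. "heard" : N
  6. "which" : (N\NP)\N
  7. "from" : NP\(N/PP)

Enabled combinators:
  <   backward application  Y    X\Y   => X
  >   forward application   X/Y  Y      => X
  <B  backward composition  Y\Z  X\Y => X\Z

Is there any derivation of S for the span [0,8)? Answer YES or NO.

PP/NP NP ((N/PP)/S)\PP S/N NP N (N\NP)\N NP\(N/PP)
CKY chart[0,8] = {NP}; S ∉ chart

NO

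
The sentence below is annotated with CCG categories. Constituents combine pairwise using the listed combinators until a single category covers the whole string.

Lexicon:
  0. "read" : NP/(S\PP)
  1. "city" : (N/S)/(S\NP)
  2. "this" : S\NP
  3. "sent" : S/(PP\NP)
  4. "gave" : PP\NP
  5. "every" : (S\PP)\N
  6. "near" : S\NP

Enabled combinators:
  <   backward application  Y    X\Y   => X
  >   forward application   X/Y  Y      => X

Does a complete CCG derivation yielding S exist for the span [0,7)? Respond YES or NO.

YES

[0,7] S   <
  [0,6] NP   >
    [0,1] "read" : NP/(S\PP)
    [1,6] S\PP   <
      [1,5] N   >
        [1,3] N/S   >
          [1,2] "city" : (N/S)/(S\NP)
          [2,3] "this" : S\NP
        [3,5] S   >
          [3,4] "sent" : S/(PP\NP)
          [4,5] "gave" : PP\NP
      [5,6] "every" : (S\PP)\N
  [6,7] "near" : S\NP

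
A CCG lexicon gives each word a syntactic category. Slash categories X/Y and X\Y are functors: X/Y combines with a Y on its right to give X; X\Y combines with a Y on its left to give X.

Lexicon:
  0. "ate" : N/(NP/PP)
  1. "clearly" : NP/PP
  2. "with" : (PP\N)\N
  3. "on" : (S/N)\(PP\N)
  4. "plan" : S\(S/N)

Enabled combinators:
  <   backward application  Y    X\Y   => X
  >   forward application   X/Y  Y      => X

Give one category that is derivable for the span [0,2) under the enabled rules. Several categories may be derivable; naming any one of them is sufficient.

N

[0,5] S   <
  [0,4] S/N   <
    [0,3] PP\N   <
      [0,2] N   >
        [0,1] "ate" : N/(NP/PP)
        [1,2] "clearly" : NP/PP
      [2,3] "with" : (PP\N)\N
    [3,4] "on" : (S/N)\(PP\N)
  [4,5] "plan" : S\(S/N)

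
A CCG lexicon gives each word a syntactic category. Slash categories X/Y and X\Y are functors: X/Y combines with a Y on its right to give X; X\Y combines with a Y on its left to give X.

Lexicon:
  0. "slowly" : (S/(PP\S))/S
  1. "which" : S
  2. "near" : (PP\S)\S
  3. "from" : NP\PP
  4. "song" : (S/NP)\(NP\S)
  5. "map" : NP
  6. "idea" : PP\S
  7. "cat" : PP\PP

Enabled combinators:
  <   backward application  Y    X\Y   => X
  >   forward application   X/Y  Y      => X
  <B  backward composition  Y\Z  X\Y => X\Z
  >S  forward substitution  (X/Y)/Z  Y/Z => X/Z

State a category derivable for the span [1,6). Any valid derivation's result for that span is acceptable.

S

[0,8] S   >
  [0,6] S/(PP\S)   >
    [0,1] "slowly" : (S/(PP\S))/S
    [1,6] S   >
      [1,5] S/NP   <
        [1,4] NP\S   <B
          [1,3] PP\S   <
            [1,2] "which" : S
            [2,3] "near" : (PP\S)\S
          [3,4] "from" : NP\PP
        [4,5] "song" : (S/NP)\(NP\S)
      [5,6] "map" : NP
  [6,8] PP\S   <B
    [6,7] "idea" : PP\S
    [7,8] "cat" : PP\PP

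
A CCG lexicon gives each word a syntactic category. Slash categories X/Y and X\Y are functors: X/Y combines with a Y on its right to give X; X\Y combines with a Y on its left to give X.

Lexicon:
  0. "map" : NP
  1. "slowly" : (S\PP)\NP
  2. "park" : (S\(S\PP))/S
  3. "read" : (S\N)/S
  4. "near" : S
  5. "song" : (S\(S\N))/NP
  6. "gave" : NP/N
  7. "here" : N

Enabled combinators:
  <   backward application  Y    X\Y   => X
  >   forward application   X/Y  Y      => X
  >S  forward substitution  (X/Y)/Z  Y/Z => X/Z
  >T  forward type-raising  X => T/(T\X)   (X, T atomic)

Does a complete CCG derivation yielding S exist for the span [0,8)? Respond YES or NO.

[0,8] S   <
  [0,2] S\PP   <
    [0,1] "map" : NP
    [1,2] "slowly" : (S\PP)\NP
  [2,8] S\(S\PP)   >
    [2,3] "park" : (S\(S\PP))/S
    [3,8] S   <
      [3,5] S\N   >
        [3,4] "read" : (S\N)/S
        [4,5] "near" : S
      [5,8] S\(S\N)   >
        [5,6] "song" : (S\(S\N))/NP
        [6,8] NP   >
          [6,7] "gave" : NP/N
          [7,8] "here" : N

YES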